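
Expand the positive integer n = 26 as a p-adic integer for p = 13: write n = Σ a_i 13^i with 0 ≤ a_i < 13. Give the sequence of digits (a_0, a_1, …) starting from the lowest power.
(a_0, a_1, …) = (0, 2)

Repeated division by 13 gives the digits low-to-high: 26 = 2·13^1. Digit sequence: (0, 2).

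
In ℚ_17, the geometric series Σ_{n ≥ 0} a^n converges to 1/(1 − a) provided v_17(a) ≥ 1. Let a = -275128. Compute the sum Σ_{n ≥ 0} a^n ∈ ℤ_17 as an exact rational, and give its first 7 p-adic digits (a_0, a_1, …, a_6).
Σ a^n = 1/(1 − a) = 1/275129;  first 7 digits = (1, 0, 0, 12, 13, 16, 7)

v_17(a) = 3 ≥ 1, so the series converges in ℤ_17 to 1/(1 − a) = 1/(1 − (-275128)) = 1/275129. Expand this rational in ℤ_17: compute digits iteratively via d_i = x_i mod 17, x_{i+1} = (x_i − d_i)/17. The first 7 digits are (1, 0, 0, 12, 13, 16, 7).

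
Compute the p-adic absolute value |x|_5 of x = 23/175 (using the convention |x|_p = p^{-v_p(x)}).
|23/175|_5 = 25

Step 1 — compute v_5(x) by factoring powers of 5 out of the numerator and denominator: v_5(23/175) = -2. Step 2 — apply |x|_p = p^{-v_p(x)} = 5^{2} = 25.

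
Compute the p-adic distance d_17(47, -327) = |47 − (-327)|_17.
d_17(47, -327) = 1/17

Step 1 — x − y = 47 − (-327) = 374. Step 2 — v_17(374) = 1 (factor: 374 = (17^1 · 22); the sign does not affect v_p). Step 3 — |x − y|_17 = 17^{-1} = 1/17.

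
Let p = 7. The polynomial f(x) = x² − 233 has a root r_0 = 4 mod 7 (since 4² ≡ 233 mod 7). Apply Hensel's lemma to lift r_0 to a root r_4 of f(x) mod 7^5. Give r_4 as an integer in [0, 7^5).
r_4 = 16440 (mod 16807)

Hensel's recurrence: r_{i+1} = r_i − f(r_i)·(f′(r_i))^{-1} mod 7^{i+2}, with f′(x) = 2x. Iterate:
  r_0 = 4 (mod 7)
  r_1 = 25 (mod 49)
  r_2 = 319 (mod 343)
  r_3 = 2034 (mod 2401)
  r_4 = 16440 (mod 16807)
Final: r_4 = 16440, and one checks f(r_4) ≡ 0 mod 7^5.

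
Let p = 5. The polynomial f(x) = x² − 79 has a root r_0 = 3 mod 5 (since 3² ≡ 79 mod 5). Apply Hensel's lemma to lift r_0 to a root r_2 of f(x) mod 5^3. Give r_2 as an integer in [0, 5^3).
r_2 = 73 (mod 125)

Hensel's recurrence: r_{i+1} = r_i − f(r_i)·(f′(r_i))^{-1} mod 5^{i+2}, with f′(x) = 2x. Iterate:
  r_0 = 3 (mod 5)
  r_1 = 23 (mod 25)
  r_2 = 73 (mod 125)
Final: r_2 = 73, and one checks f(r_2) ≡ 0 mod 5^3.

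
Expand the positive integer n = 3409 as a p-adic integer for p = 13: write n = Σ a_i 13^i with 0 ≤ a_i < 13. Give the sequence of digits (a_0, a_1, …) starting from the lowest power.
(a_0, a_1, …) = (3, 2, 7, 1)

Repeated division by 13 gives the digits low-to-high: 3409 = 3 + 2·13^1 + 7·13^2 + 1·13^3. Digit sequence: (3, 2, 7, 1).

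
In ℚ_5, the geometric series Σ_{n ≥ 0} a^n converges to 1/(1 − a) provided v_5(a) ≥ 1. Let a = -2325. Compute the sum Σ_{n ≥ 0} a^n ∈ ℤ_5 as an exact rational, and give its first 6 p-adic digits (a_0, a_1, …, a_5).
Σ a^n = 1/(1 − a) = 1/2326;  first 6 digits = (1, 0, 2, 1, 0, 4)

v_5(a) = 2 ≥ 1, so the series converges in ℤ_5 to 1/(1 − a) = 1/(1 − (-2325)) = 1/2326. Expand this rational in ℤ_5: compute digits iteratively via d_i = x_i mod 5, x_{i+1} = (x_i − d_i)/5. The first 6 digits are (1, 0, 2, 1, 0, 4).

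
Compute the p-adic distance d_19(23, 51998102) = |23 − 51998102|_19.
d_19(23, 51998102) = 1/2476099

Step 1 — x − y = 23 − 51998102 = -51998079. Step 2 — v_19(-51998079) = 5 (factor: -51998079 = −(19^5 · 21); the sign does not affect v_p). Step 3 — |x − y|_19 = 19^{-5} = 1/2476099.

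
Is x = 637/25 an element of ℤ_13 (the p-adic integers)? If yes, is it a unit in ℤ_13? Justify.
x ∈ ℤ_13 but not a unit; v_13(x) = 1 > 0

ℤ_13 = {x ∈ ℚ_13 : v_13(x) ≥ 0} and ℤ_13^× = {x ∈ ℤ_13 : v_13(x) = 0}. Here v_13(637/25) = v_13(num) − v_13(den) = 1; compare against these criteria.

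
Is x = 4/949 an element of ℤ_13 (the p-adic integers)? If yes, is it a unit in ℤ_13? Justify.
x ∉ ℤ_13 (v_13(x) = -1 < 0)

ℤ_13 = {x ∈ ℚ_13 : v_13(x) ≥ 0} and ℤ_13^× = {x ∈ ℤ_13 : v_13(x) = 0}. Here v_13(4/949) = v_13(num) − v_13(den) = -1; compare against these criteria.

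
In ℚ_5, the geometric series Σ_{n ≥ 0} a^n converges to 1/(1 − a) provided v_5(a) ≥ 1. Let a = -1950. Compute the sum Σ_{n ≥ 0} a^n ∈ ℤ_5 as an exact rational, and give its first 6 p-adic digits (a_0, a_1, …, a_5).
Σ a^n = 1/(1 − a) = 1/1951;  first 6 digits = (1, 0, 2, 4, 0, 1)

v_5(a) = 2 ≥ 1, so the series converges in ℤ_5 to 1/(1 − a) = 1/(1 − (-1950)) = 1/1951. Expand this rational in ℤ_5: compute digits iteratively via d_i = x_i mod 5, x_{i+1} = (x_i − d_i)/5. The first 6 digits are (1, 0, 2, 4, 0, 1).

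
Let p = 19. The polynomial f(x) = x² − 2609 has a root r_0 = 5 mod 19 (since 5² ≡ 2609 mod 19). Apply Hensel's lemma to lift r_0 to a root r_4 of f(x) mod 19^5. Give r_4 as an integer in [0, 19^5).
r_4 = 4451 (mod 2476099)

Hensel's recurrence: r_{i+1} = r_i − f(r_i)·(f′(r_i))^{-1} mod 19^{i+2}, with f′(x) = 2x. Iterate:
  r_0 = 5 (mod 19)
  r_1 = 119 (mod 361)
  r_2 = 4451 (mod 6859)
  r_3 = 4451 (mod 130321)
  r_4 = 4451 (mod 2476099)
Final: r_4 = 4451, and one checks f(r_4) ≡ 0 mod 19^5.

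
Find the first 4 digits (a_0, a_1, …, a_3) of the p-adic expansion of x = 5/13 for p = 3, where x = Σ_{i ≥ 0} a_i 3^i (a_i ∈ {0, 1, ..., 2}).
(a_0, …, a_3) = (2, 2, 1, 1)

v_3(5/13) = 0 (numerator and denominator both coprime to 3), so x ∈ ℤ_3^×. Compute digits iteratively via a_i = x_i mod 3, x_{i+1} = (x_i − a_i)/3, with x_0 = x:
  x_0 = 5/13;  a_0 = 2;  x_1 = (x_0 − 2)/3 = -7/13
  x_1 = -7/13;  a_1 = 2;  x_2 = (x_1 − 2)/3 = -11/13
  x_2 = -11/13;  a_2 = 1;  x_3 = (x_2 − 1)/3 = -8/13
  x_3 = -8/13;  a_3 = 1;  x_4 = (x_3 − 1)/3 = -7/13
Digits: (2, 2, 1, 1).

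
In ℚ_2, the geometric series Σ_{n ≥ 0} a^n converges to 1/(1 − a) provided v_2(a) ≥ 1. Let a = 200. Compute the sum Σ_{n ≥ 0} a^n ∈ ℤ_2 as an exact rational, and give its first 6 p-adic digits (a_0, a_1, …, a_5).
Σ a^n = 1/(1 − a) = -1/199;  first 6 digits = (1, 0, 0, 1, 0, 0)

v_2(a) = 3 ≥ 1, so the series converges in ℤ_2 to 1/(1 − a) = 1/(1 − 200) = -1/199. Expand this rational in ℤ_2: compute digits iteratively via d_i = x_i mod 2, x_{i+1} = (x_i − d_i)/2. The first 6 digits are (1, 0, 0, 1, 0, 0).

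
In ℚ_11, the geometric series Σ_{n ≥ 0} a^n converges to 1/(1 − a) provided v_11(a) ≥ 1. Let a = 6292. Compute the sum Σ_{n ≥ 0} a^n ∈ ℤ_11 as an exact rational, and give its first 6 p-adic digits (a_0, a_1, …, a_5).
Σ a^n = 1/(1 − a) = -1/6291;  first 6 digits = (1, 0, 8, 4, 9, 3)

v_11(a) = 2 ≥ 1, so the series converges in ℤ_11 to 1/(1 − a) = 1/(1 − 6292) = -1/6291. Expand this rational in ℤ_11: compute digits iteratively via d_i = x_i mod 11, x_{i+1} = (x_i − d_i)/11. The first 6 digits are (1, 0, 8, 4, 9, 3).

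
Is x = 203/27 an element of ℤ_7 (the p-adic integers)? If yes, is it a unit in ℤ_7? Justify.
x ∈ ℤ_7 but not a unit; v_7(x) = 1 > 0

ℤ_7 = {x ∈ ℚ_7 : v_7(x) ≥ 0} and ℤ_7^× = {x ∈ ℤ_7 : v_7(x) = 0}. Here v_7(203/27) = v_7(num) − v_7(den) = 1; compare against these criteria.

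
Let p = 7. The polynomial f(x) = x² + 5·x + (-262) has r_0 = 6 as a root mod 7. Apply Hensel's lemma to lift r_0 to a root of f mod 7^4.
r_3 = 300 (mod 2401)

Hensel: r_{i+1} = r_i − f(r_i)·(f′(r_i))^{-1} mod 7^{i+2}, f′(x) = 2x + 5. Iterate:
  r_0 = 6 (mod 7)
  r_1 = 6 (mod 49)
  r_2 = 300 (mod 343)
  r_3 = 300 (mod 2401)
Final: r = 300 satisfies f(r) ≡ 0 mod 7^4.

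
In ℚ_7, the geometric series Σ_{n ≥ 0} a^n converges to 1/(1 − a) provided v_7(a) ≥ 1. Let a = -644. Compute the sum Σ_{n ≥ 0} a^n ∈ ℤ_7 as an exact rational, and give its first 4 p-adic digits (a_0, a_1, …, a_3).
Σ a^n = 1/(1 − a) = 1/645;  first 4 digits = (1, 6, 1, 2)

v_7(a) = 1 ≥ 1, so the series converges in ℤ_7 to 1/(1 − a) = 1/(1 − (-644)) = 1/645. Expand this rational in ℤ_7: compute digits iteratively via d_i = x_i mod 7, x_{i+1} = (x_i − d_i)/7. The first 4 digits are (1, 6, 1, 2).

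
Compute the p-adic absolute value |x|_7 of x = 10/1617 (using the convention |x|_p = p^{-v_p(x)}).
|10/1617|_7 = 49

Step 1 — compute v_7(x) by factoring powers of 7 out of the numerator and denominator: v_7(10/1617) = -2. Step 2 — apply |x|_p = p^{-v_p(x)} = 7^{2} = 49.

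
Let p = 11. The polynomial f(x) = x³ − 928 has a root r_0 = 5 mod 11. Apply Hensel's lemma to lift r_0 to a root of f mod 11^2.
r_1 = 27 (mod 121)

Hensel: r_{i+1} = r_i − f(r_i)/f′(r_i) mod 11^{i+2}, where f′(x) = 3x². Iterate:
  r_0 = 5 (mod 11)
  r_1 = 27 (mod 121)
Final: r = 27 with f(r) ≡ 0 mod 11^2.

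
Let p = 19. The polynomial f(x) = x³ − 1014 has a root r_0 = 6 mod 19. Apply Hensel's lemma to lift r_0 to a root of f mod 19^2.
r_1 = 234 (mod 361)

Hensel: r_{i+1} = r_i − f(r_i)/f′(r_i) mod 19^{i+2}, where f′(x) = 3x². Iterate:
  r_0 = 6 (mod 19)
  r_1 = 234 (mod 361)
Final: r = 234 with f(r) ≡ 0 mod 19^2.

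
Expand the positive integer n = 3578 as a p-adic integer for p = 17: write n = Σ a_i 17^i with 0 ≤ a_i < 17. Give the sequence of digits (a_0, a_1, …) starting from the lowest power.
(a_0, a_1, …) = (8, 6, 12)

Repeated division by 17 gives the digits low-to-high: 3578 = 8 + 6·17^1 + 12·17^2. Digit sequence: (8, 6, 12).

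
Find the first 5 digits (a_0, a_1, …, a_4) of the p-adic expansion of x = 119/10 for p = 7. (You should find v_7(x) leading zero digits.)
(a_0, …, a_4) = (0, 1, 5, 0, 2)

v_7(119/10) = 1, so a_0 = ... = a_0 = 0. Factor out: x = 7^1 · u with u = 17/10 a unit in ℤ_7. Expand u iteratively via a_{v+i} = u_i mod 7, u_{i+1} = (u_i − a_{v+i})/7:
  u_0 = 17/10;  a_1 = 1;  u_1 = (u_0 − 1)/7 = 1/10
  u_1 = 1/10;  a_2 = 5;  u_2 = (u_1 − 5)/7 = -7/10
  u_2 = -7/10;  a_3 = 0;  u_3 = (u_2 − 0)/7 = -1/10
  u_3 = -1/10;  a_4 = 2;  u_4 = (u_3 − 2)/7 = -3/10
Digits: (0, 1, 5, 0, 2).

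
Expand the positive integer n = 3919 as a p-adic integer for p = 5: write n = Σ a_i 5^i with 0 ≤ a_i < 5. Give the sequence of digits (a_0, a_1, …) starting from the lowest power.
(a_0, a_1, …) = (4, 3, 1, 1, 1, 1)

Repeated division by 5 gives the digits low-to-high: 3919 = 4 + 3·5^1 + 1·5^2 + 1·5^3 + 1·5^4 + 1·5^5. Digit sequence: (4, 3, 1, 1, 1, 1).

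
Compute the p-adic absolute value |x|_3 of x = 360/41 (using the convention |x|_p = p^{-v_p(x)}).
|360/41|_3 = 1/9

Step 1 — compute v_3(x) by factoring powers of 3 out of the numerator and denominator: v_3(360/41) = 2. Step 2 — apply |x|_p = p^{-v_p(x)} = 3^{-2} = 1/9.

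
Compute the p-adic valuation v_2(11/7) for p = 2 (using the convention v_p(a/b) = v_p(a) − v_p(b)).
v_2(11/7) = 0

Factor powers of 2 from the numerator and denominator of the reduced fraction: 11 = 2^0 · 11 and 7 = 2^0 · 7. Apply v_p(a/b) = v_p(a) − v_p(b): v_2(11/7) = 0 − 0 = 0.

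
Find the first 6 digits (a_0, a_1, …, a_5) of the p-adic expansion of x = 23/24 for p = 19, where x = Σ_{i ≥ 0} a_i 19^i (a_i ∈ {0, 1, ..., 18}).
(a_0, …, a_5) = (16, 0, 15, 0, 15, 0)

v_19(23/24) = 0 (numerator and denominator both coprime to 19), so x ∈ ℤ_19^×. Compute digits iteratively via a_i = x_i mod 19, x_{i+1} = (x_i − a_i)/19, with x_0 = x:
  x_0 = 23/24;  a_0 = 16;  x_1 = (x_0 − 16)/19 = -19/24
  x_1 = -19/24;  a_1 = 0;  x_2 = (x_1 − 0)/19 = -1/24
  x_2 = -1/24;  a_2 = 15;  x_3 = (x_2 − 15)/19 = -19/24
  x_3 = -19/24;  a_3 = 0;  x_4 = (x_3 − 0)/19 = -1/24
  x_4 = -1/24;  a_4 = 15;  x_5 = (x_4 − 15)/19 = -19/24
  x_5 = -19/24;  a_5 = 0;  x_6 = (x_5 − 0)/19 = -1/24
Digits: (16, 0, 15, 0, 15, 0).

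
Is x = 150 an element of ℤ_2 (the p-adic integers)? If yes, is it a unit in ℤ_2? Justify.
x ∈ ℤ_2 but not a unit; v_2(x) = 1 > 0

ℤ_2 = {x ∈ ℚ_2 : v_2(x) ≥ 0} and ℤ_2^× = {x ∈ ℤ_2 : v_2(x) = 0}. Here v_2(150) = v_2(num) − v_2(den) = 1; compare against these criteria.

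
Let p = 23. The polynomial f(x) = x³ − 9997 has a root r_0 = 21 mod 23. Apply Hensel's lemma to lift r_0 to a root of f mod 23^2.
r_1 = 435 (mod 529)

Hensel: r_{i+1} = r_i − f(r_i)/f′(r_i) mod 23^{i+2}, where f′(x) = 3x². Iterate:
  r_0 = 21 (mod 23)
  r_1 = 435 (mod 529)
Final: r = 435 with f(r) ≡ 0 mod 23^2.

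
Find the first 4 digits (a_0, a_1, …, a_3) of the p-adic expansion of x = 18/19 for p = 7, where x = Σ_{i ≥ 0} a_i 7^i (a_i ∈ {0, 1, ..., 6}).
(a_0, …, a_3) = (5, 2, 0, 4)

v_7(18/19) = 0 (numerator and denominator both coprime to 7), so x ∈ ℤ_7^×. Compute digits iteratively via a_i = x_i mod 7, x_{i+1} = (x_i − a_i)/7, with x_0 = x:
  x_0 = 18/19;  a_0 = 5;  x_1 = (x_0 − 5)/7 = -11/19
  x_1 = -11/19;  a_1 = 2;  x_2 = (x_1 − 2)/7 = -7/19
  x_2 = -7/19;  a_2 = 0;  x_3 = (x_2 − 0)/7 = -1/19
  x_3 = -1/19;  a_3 = 4;  x_4 = (x_3 − 4)/7 = -11/19
Digits: (5, 2, 0, 4).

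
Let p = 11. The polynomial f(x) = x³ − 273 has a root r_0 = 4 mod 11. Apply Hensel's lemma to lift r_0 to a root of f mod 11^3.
r_2 = 26 (mod 1331)

Hensel: r_{i+1} = r_i − f(r_i)/f′(r_i) mod 11^{i+2}, where f′(x) = 3x². Iterate:
  r_0 = 4 (mod 11)
  r_1 = 26 (mod 121)
  r_2 = 26 (mod 1331)
Final: r = 26 with f(r) ≡ 0 mod 11^3.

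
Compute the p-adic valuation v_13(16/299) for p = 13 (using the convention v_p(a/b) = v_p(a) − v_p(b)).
v_13(16/299) = -1

Factor powers of 13 from the numerator and denominator of the reduced fraction: 16 = 13^0 · 16 and 299 = 13^1 · 23. Apply v_p(a/b) = v_p(a) − v_p(b): v_13(16/299) = 0 − 1 = -1.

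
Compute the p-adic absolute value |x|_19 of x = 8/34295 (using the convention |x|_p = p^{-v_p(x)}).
|8/34295|_19 = 6859

Step 1 — compute v_19(x) by factoring powers of 19 out of the numerator and denominator: v_19(8/34295) = -3. Step 2 — apply |x|_p = p^{-v_p(x)} = 19^{3} = 6859.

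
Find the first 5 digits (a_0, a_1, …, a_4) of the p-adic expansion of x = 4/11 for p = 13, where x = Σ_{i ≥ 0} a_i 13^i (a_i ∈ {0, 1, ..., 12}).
(a_0, …, a_4) = (11, 11, 5, 9, 4)

v_13(4/11) = 0 (numerator and denominator both coprime to 13), so x ∈ ℤ_13^×. Compute digits iteratively via a_i = x_i mod 13, x_{i+1} = (x_i − a_i)/13, with x_0 = x:
  x_0 = 4/11;  a_0 = 11;  x_1 = (x_0 − 11)/13 = -9/11
  x_1 = -9/11;  a_1 = 11;  x_2 = (x_1 − 11)/13 = -10/11
  x_2 = -10/11;  a_2 = 5;  x_3 = (x_2 − 5)/13 = -5/11
  x_3 = -5/11;  a_3 = 9;  x_4 = (x_3 − 9)/13 = -8/11
  x_4 = -8/11;  a_4 = 4;  x_5 = (x_4 − 4)/13 = -4/11
Digits: (11, 11, 5, 9, 4).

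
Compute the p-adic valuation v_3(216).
v_3(216) = 3

v_3(n) is the largest exponent k such that 3^k divides n. Factor out: 216 = 3^3 · 8. (Sign doesn't affect v_p.) So v_3(216) = 3.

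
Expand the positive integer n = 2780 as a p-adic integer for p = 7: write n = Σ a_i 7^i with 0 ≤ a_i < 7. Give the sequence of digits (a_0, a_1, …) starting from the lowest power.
(a_0, a_1, …) = (1, 5, 0, 1, 1)

Repeated division by 7 gives the digits low-to-high: 2780 = 1 + 5·7^1 + 1·7^3 + 1·7^4. Digit sequence: (1, 5, 0, 1, 1).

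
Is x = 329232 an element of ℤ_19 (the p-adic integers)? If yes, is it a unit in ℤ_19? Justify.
x ∈ ℤ_19 but not a unit; v_19(x) = 3 > 0

ℤ_19 = {x ∈ ℚ_19 : v_19(x) ≥ 0} and ℤ_19^× = {x ∈ ℤ_19 : v_19(x) = 0}. Here v_19(329232) = v_19(num) − v_19(den) = 3; compare against these criteria.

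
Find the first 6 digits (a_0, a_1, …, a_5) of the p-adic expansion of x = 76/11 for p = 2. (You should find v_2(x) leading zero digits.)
(a_0, …, a_5) = (0, 0, 1, 0, 0, 1)

v_2(76/11) = 2, so a_0 = ... = a_1 = 0. Factor out: x = 2^2 · u with u = 19/11 a unit in ℤ_2. Expand u iteratively via a_{v+i} = u_i mod 2, u_{i+1} = (u_i − a_{v+i})/2:
  u_0 = 19/11;  a_2 = 1;  u_1 = (u_0 − 1)/2 = 4/11
  u_1 = 4/11;  a_3 = 0;  u_2 = (u_1 − 0)/2 = 2/11
  u_2 = 2/11;  a_4 = 0;  u_3 = (u_2 − 0)/2 = 1/11
  u_3 = 1/11;  a_5 = 1;  u_4 = (u_3 − 1)/2 = -5/11
Digits: (0, 0, 1, 0, 0, 1).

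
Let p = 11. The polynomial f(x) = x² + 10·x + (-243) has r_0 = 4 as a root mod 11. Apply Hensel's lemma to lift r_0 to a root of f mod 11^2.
r_1 = 48 (mod 121)

Hensel: r_{i+1} = r_i − f(r_i)·(f′(r_i))^{-1} mod 11^{i+2}, f′(x) = 2x + 10. Iterate:
  r_0 = 4 (mod 11)
  r_1 = 48 (mod 121)
Final: r = 48 satisfies f(r) ≡ 0 mod 11^2.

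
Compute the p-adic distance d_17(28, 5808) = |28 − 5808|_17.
d_17(28, 5808) = 1/289

Step 1 — x − y = 28 − 5808 = -5780. Step 2 — v_17(-5780) = 2 (factor: -5780 = −(17^2 · 20); the sign does not affect v_p). Step 3 — |x − y|_17 = 17^{-2} = 1/289.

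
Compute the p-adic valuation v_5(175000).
v_5(175000) = 5

v_5(n) is the largest exponent k such that 5^k divides n. Factor out: 175000 = 5^5 · 56. (Sign doesn't affect v_p.) So v_5(175000) = 5.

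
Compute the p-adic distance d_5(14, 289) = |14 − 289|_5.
d_5(14, 289) = 1/25

Step 1 — x − y = 14 − 289 = -275. Step 2 — v_5(-275) = 2 (factor: -275 = −(5^2 · 11); the sign does not affect v_p). Step 3 — |x − y|_5 = 5^{-2} = 1/25.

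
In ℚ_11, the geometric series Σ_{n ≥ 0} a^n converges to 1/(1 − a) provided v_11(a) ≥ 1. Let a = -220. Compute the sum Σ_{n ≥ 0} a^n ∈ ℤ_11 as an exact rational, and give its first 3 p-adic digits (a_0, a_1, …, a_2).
Σ a^n = 1/(1 − a) = 1/221;  first 3 digits = (1, 2, 2)

v_11(a) = 1 ≥ 1, so the series converges in ℤ_11 to 1/(1 − a) = 1/(1 − (-220)) = 1/221. Expand this rational in ℤ_11: compute digits iteratively via d_i = x_i mod 11, x_{i+1} = (x_i − d_i)/11. The first 3 digits are (1, 2, 2).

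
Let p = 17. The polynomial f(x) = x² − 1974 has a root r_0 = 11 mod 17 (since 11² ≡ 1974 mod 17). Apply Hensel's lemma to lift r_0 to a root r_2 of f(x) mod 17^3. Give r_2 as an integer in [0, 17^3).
r_2 = 266 (mod 4913)

Hensel's recurrence: r_{i+1} = r_i − f(r_i)·(f′(r_i))^{-1} mod 17^{i+2}, with f′(x) = 2x. Iterate:
  r_0 = 11 (mod 17)
  r_1 = 266 (mod 289)
  r_2 = 266 (mod 4913)
Final: r_2 = 266, and one checks f(r_2) ≡ 0 mod 17^3.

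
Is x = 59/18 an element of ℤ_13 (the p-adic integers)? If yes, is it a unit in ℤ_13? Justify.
x ∈ ℤ_13^× (unit); v_13(x) = 0

ℤ_13 = {x ∈ ℚ_13 : v_13(x) ≥ 0} and ℤ_13^× = {x ∈ ℤ_13 : v_13(x) = 0}. Here v_13(59/18) = v_13(num) − v_13(den) = 0; compare against these criteria.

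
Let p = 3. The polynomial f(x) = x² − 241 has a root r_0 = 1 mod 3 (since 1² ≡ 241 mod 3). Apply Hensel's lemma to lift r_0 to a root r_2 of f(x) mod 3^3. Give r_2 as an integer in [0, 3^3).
r_2 = 22 (mod 27)

Hensel's recurrence: r_{i+1} = r_i − f(r_i)·(f′(r_i))^{-1} mod 3^{i+2}, with f′(x) = 2x. Iterate:
  r_0 = 1 (mod 3)
  r_1 = 4 (mod 9)
  r_2 = 22 (mod 27)
Final: r_2 = 22, and one checks f(r_2) ≡ 0 mod 3^3.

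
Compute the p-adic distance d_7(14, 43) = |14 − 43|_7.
d_7(14, 43) = 1

Step 1 — x − y = 14 − 43 = -29. Step 2 — v_7(-29) = 0 (factor: -29 = −(7^0 · 29); the sign does not affect v_p). Step 3 — |x − y|_7 = 7^{0} = 1.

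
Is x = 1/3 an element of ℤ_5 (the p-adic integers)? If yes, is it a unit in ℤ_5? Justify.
x ∈ ℤ_5^× (unit); v_5(x) = 0

ℤ_5 = {x ∈ ℚ_5 : v_5(x) ≥ 0} and ℤ_5^× = {x ∈ ℤ_5 : v_5(x) = 0}. Here v_5(1/3) = v_5(num) − v_5(den) = 0; compare against these criteria.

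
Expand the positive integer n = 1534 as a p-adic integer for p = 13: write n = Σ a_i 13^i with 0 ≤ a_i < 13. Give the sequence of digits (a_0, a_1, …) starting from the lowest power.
(a_0, a_1, …) = (0, 1, 9)

Repeated division by 13 gives the digits low-to-high: 1534 = 1·13^1 + 9·13^2. Digit sequence: (0, 1, 9).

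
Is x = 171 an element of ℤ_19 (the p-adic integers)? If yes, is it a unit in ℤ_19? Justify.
x ∈ ℤ_19 but not a unit; v_19(x) = 1 > 0

ℤ_19 = {x ∈ ℚ_19 : v_19(x) ≥ 0} and ℤ_19^× = {x ∈ ℤ_19 : v_19(x) = 0}. Here v_19(171) = v_19(num) − v_19(den) = 1; compare against these criteria.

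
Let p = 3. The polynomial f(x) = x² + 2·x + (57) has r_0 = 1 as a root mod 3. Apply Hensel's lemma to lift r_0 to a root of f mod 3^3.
r_2 = 4 (mod 27)

Hensel: r_{i+1} = r_i − f(r_i)·(f′(r_i))^{-1} mod 3^{i+2}, f′(x) = 2x + 2. Iterate:
  r_0 = 1 (mod 3)
  r_1 = 4 (mod 9)
  r_2 = 4 (mod 27)
Final: r = 4 satisfies f(r) ≡ 0 mod 3^3.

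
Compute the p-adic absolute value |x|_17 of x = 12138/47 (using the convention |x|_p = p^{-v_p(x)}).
|12138/47|_17 = 1/289

Step 1 — compute v_17(x) by factoring powers of 17 out of the numerator and denominator: v_17(12138/47) = 2. Step 2 — apply |x|_p = p^{-v_p(x)} = 17^{-2} = 1/289.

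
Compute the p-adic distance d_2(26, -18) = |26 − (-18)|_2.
d_2(26, -18) = 1/4

Step 1 — x − y = 26 − (-18) = 44. Step 2 — v_2(44) = 2 (factor: 44 = (2^2 · 11); the sign does not affect v_p). Step 3 — |x − y|_2 = 2^{-2} = 1/4.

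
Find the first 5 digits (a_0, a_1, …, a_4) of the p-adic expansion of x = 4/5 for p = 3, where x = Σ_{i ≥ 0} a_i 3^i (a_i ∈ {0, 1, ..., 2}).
(a_0, …, a_4) = (2, 2, 1, 0, 1)

v_3(4/5) = 0 (numerator and denominator both coprime to 3), so x ∈ ℤ_3^×. Compute digits iteratively via a_i = x_i mod 3, x_{i+1} = (x_i − a_i)/3, with x_0 = x:
  x_0 = 4/5;  a_0 = 2;  x_1 = (x_0 − 2)/3 = -2/5
  x_1 = -2/5;  a_1 = 2;  x_2 = (x_1 − 2)/3 = -4/5
  x_2 = -4/5;  a_2 = 1;  x_3 = (x_2 − 1)/3 = -3/5
  x_3 = -3/5;  a_3 = 0;  x_4 = (x_3 − 0)/3 = -1/5
  x_4 = -1/5;  a_4 = 1;  x_5 = (x_4 − 1)/3 = -2/5
Digits: (2, 2, 1, 0, 1).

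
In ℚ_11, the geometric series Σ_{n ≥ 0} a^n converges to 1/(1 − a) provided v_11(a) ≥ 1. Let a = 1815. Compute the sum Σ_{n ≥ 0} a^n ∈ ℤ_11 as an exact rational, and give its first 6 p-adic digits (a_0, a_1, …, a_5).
Σ a^n = 1/(1 − a) = -1/1814;  first 6 digits = (1, 0, 4, 1, 5, 9)

v_11(a) = 2 ≥ 1, so the series converges in ℤ_11 to 1/(1 − a) = 1/(1 − 1815) = -1/1814. Expand this rational in ℤ_11: compute digits iteratively via d_i = x_i mod 11, x_{i+1} = (x_i − d_i)/11. The first 6 digits are (1, 0, 4, 1, 5, 9).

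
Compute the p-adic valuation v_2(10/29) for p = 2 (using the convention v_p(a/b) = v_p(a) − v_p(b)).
v_2(10/29) = 1

Factor powers of 2 from the numerator and denominator of the reduced fraction: 10 = 2^1 · 5 and 29 = 2^0 · 29. Apply v_p(a/b) = v_p(a) − v_p(b): v_2(10/29) = 1 − 0 = 1.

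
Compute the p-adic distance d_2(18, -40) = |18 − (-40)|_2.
d_2(18, -40) = 1/2

Step 1 — x − y = 18 − (-40) = 58. Step 2 — v_2(58) = 1 (factor: 58 = (2^1 · 29); the sign does not affect v_p). Step 3 — |x − y|_2 = 2^{-1} = 1/2.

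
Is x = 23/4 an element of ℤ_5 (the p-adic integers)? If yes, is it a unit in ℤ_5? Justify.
x ∈ ℤ_5^× (unit); v_5(x) = 0

ℤ_5 = {x ∈ ℚ_5 : v_5(x) ≥ 0} and ℤ_5^× = {x ∈ ℤ_5 : v_5(x) = 0}. Here v_5(23/4) = v_5(num) − v_5(den) = 0; compare against these criteria.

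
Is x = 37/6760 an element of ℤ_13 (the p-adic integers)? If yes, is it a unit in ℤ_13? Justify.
x ∉ ℤ_13 (v_13(x) = -2 < 0)

ℤ_13 = {x ∈ ℚ_13 : v_13(x) ≥ 0} and ℤ_13^× = {x ∈ ℤ_13 : v_13(x) = 0}. Here v_13(37/6760) = v_13(num) − v_13(den) = -2; compare against these criteria.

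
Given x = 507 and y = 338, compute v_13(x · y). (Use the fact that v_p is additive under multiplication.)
v_13(171366) = 4

v_p(x) = 2 (factor: 507 = 13^2 · 3); v_p(y) = 2 (factor: 338 = 13^2 · 2). Additivity: v_p(xy) = v_p(x) + v_p(y) = 2 + 2 = 4. (Direct check: xy = 171366 = 13^4 · (6).)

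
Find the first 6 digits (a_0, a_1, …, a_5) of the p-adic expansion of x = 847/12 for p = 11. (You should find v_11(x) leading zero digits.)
(a_0, …, a_5) = (0, 0, 7, 4, 6, 4)

v_11(847/12) = 2, so a_0 = ... = a_1 = 0. Factor out: x = 11^2 · u with u = 7/12 a unit in ℤ_11. Expand u iteratively via a_{v+i} = u_i mod 11, u_{i+1} = (u_i − a_{v+i})/11:
  u_0 = 7/12;  a_2 = 7;  u_1 = (u_0 − 7)/11 = -7/12
  u_1 = -7/12;  a_3 = 4;  u_2 = (u_1 − 4)/11 = -5/12
  u_2 = -5/12;  a_4 = 6;  u_3 = (u_2 − 6)/11 = -7/12
  u_3 = -7/12;  a_5 = 4;  u_4 = (u_3 − 4)/11 = -5/12
Digits: (0, 0, 7, 4, 6, 4).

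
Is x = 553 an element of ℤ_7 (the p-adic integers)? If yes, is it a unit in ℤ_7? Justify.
x ∈ ℤ_7 but not a unit; v_7(x) = 1 > 0

ℤ_7 = {x ∈ ℚ_7 : v_7(x) ≥ 0} and ℤ_7^× = {x ∈ ℤ_7 : v_7(x) = 0}. Here v_7(553) = v_7(num) − v_7(den) = 1; compare against these criteria.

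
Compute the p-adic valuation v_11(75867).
v_11(75867) = 3

v_11(n) is the largest exponent k such that 11^k divides n. Factor out: 75867 = 11^3 · 57. (Sign doesn't affect v_p.) So v_11(75867) = 3.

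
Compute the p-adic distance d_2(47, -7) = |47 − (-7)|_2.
d_2(47, -7) = 1/2

Step 1 — x − y = 47 − (-7) = 54. Step 2 — v_2(54) = 1 (factor: 54 = (2^1 · 27); the sign does not affect v_p). Step 3 — |x − y|_2 = 2^{-1} = 1/2.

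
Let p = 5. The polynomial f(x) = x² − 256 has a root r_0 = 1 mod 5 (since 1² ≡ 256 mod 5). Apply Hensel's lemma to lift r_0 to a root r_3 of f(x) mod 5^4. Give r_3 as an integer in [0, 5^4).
r_3 = 16 (mod 625)

Hensel's recurrence: r_{i+1} = r_i − f(r_i)·(f′(r_i))^{-1} mod 5^{i+2}, with f′(x) = 2x. Iterate:
  r_0 = 1 (mod 5)
  r_1 = 16 (mod 25)
  r_2 = 16 (mod 125)
  r_3 = 16 (mod 625)
Final: r_3 = 16, and one checks f(r_3) ≡ 0 mod 5^4.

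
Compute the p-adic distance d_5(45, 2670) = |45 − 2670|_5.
d_5(45, 2670) = 1/125

Step 1 — x − y = 45 − 2670 = -2625. Step 2 — v_5(-2625) = 3 (factor: -2625 = −(5^3 · 21); the sign does not affect v_p). Step 3 — |x − y|_5 = 5^{-3} = 1/125.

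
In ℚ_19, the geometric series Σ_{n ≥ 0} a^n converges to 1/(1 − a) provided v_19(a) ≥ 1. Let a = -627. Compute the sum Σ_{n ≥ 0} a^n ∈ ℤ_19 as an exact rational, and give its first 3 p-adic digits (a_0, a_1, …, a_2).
Σ a^n = 1/(1 − a) = 1/628;  first 3 digits = (1, 5, 4)

v_19(a) = 1 ≥ 1, so the series converges in ℤ_19 to 1/(1 − a) = 1/(1 − (-627)) = 1/628. Expand this rational in ℤ_19: compute digits iteratively via d_i = x_i mod 19, x_{i+1} = (x_i − d_i)/19. The first 3 digits are (1, 5, 4).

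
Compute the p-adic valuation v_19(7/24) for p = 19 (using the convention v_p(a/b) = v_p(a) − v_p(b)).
v_19(7/24) = 0

Factor powers of 19 from the numerator and denominator of the reduced fraction: 7 = 19^0 · 7 and 24 = 19^0 · 24. Apply v_p(a/b) = v_p(a) − v_p(b): v_19(7/24) = 0 − 0 = 0.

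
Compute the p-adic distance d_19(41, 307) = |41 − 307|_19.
d_19(41, 307) = 1/19

Step 1 — x − y = 41 − 307 = -266. Step 2 — v_19(-266) = 1 (factor: -266 = −(19^1 · 14); the sign does not affect v_p). Step 3 — |x − y|_19 = 19^{-1} = 1/19.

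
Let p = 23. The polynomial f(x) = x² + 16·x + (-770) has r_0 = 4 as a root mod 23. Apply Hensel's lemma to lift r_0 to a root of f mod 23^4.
r_3 = 214410 (mod 279841)

Hensel: r_{i+1} = r_i − f(r_i)·(f′(r_i))^{-1} mod 23^{i+2}, f′(x) = 2x + 16. Iterate:
  r_0 = 4 (mod 23)
  r_1 = 165 (mod 529)
  r_2 = 7571 (mod 12167)
  r_3 = 214410 (mod 279841)
Final: r = 214410 satisfies f(r) ≡ 0 mod 23^4.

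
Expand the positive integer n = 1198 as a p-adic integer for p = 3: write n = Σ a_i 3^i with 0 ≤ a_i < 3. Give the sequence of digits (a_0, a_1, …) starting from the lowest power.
(a_0, a_1, …) = (1, 0, 1, 2, 2, 1, 1)

Repeated division by 3 gives the digits low-to-high: 1198 = 1 + 1·3^2 + 2·3^3 + 2·3^4 + 1·3^5 + 1·3^6. Digit sequence: (1, 0, 1, 2, 2, 1, 1).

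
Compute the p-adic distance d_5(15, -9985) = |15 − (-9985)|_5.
d_5(15, -9985) = 1/625

Step 1 — x − y = 15 − (-9985) = 10000. Step 2 — v_5(10000) = 4 (factor: 10000 = (5^4 · 16); the sign does not affect v_p). Step 3 — |x − y|_5 = 5^{-4} = 1/625.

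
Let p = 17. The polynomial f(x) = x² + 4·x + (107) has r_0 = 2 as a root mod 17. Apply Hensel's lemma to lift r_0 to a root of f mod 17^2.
r_1 = 240 (mod 289)

Hensel: r_{i+1} = r_i − f(r_i)·(f′(r_i))^{-1} mod 17^{i+2}, f′(x) = 2x + 4. Iterate:
  r_0 = 2 (mod 17)
  r_1 = 240 (mod 289)
Final: r = 240 satisfies f(r) ≡ 0 mod 17^2.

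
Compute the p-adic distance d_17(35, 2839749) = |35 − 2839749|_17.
d_17(35, 2839749) = 1/1419857

Step 1 — x − y = 35 − 2839749 = -2839714. Step 2 — v_17(-2839714) = 5 (factor: -2839714 = −(17^5 · 2); the sign does not affect v_p). Step 3 — |x − y|_17 = 17^{-5} = 1/1419857.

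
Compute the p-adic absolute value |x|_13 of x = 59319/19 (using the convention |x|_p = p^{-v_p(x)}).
|59319/19|_13 = 1/2197

Step 1 — compute v_13(x) by factoring powers of 13 out of the numerator and denominator: v_13(59319/19) = 3. Step 2 — apply |x|_p = p^{-v_p(x)} = 13^{-3} = 1/2197.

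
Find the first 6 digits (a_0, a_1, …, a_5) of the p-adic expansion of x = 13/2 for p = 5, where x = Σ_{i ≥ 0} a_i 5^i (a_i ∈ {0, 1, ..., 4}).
(a_0, …, a_5) = (4, 3, 2, 2, 2, 2)

v_5(13/2) = 0 (numerator and denominator both coprime to 5), so x ∈ ℤ_5^×. Compute digits iteratively via a_i = x_i mod 5, x_{i+1} = (x_i − a_i)/5, with x_0 = x:
  x_0 = 13/2;  a_0 = 4;  x_1 = (x_0 − 4)/5 = 1/2
  x_1 = 1/2;  a_1 = 3;  x_2 = (x_1 − 3)/5 = -1/2
  x_2 = -1/2;  a_2 = 2;  x_3 = (x_2 − 2)/5 = -1/2
  x_3 = -1/2;  a_3 = 2;  x_4 = (x_3 − 2)/5 = -1/2
  x_4 = -1/2;  a_4 = 2;  x_5 = (x_4 − 2)/5 = -1/2
  x_5 = -1/2;  a_5 = 2;  x_6 = (x_5 − 2)/5 = -1/2
Digits: (4, 3, 2, 2, 2, 2).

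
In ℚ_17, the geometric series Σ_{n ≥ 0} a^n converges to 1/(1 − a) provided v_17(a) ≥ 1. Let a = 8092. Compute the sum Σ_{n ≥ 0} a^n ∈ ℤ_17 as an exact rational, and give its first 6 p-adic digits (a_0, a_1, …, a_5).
Σ a^n = 1/(1 − a) = -1/8091;  first 6 digits = (1, 0, 11, 1, 2, 12)

v_17(a) = 2 ≥ 1, so the series converges in ℤ_17 to 1/(1 − a) = 1/(1 − 8092) = -1/8091. Expand this rational in ℤ_17: compute digits iteratively via d_i = x_i mod 17, x_{i+1} = (x_i − d_i)/17. The first 6 digits are (1, 0, 11, 1, 2, 12).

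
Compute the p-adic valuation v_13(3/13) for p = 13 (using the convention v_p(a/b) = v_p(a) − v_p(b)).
v_13(3/13) = -1

Factor powers of 13 from the numerator and denominator of the reduced fraction: 3 = 13^0 · 3 and 13 = 13^1 · 1. Apply v_p(a/b) = v_p(a) − v_p(b): v_13(3/13) = 0 − 1 = -1.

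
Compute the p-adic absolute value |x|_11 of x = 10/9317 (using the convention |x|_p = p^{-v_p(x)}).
|10/9317|_11 = 1331

Step 1 — compute v_11(x) by factoring powers of 11 out of the numerator and denominator: v_11(10/9317) = -3. Step 2 — apply |x|_p = p^{-v_p(x)} = 11^{3} = 1331.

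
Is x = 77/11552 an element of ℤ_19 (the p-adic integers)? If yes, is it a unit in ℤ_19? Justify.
x ∉ ℤ_19 (v_19(x) = -2 < 0)

ℤ_19 = {x ∈ ℚ_19 : v_19(x) ≥ 0} and ℤ_19^× = {x ∈ ℤ_19 : v_19(x) = 0}. Here v_19(77/11552) = v_19(num) − v_19(den) = -2; compare against these criteria.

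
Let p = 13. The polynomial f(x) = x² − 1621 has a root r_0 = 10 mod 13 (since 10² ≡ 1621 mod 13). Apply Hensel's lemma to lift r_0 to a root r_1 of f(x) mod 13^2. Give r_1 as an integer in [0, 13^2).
r_1 = 10 (mod 169)

Hensel's recurrence: r_{i+1} = r_i − f(r_i)·(f′(r_i))^{-1} mod 13^{i+2}, with f′(x) = 2x. Iterate:
  r_0 = 10 (mod 13)
  r_1 = 10 (mod 169)
Final: r_1 = 10, and one checks f(r_1) ≡ 0 mod 13^2.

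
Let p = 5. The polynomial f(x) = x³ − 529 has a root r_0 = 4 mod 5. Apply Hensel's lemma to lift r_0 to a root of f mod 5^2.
r_1 = 9 (mod 25)

Hensel: r_{i+1} = r_i − f(r_i)/f′(r_i) mod 5^{i+2}, where f′(x) = 3x². Iterate:
  r_0 = 4 (mod 5)
  r_1 = 9 (mod 25)
Final: r = 9 with f(r) ≡ 0 mod 5^2.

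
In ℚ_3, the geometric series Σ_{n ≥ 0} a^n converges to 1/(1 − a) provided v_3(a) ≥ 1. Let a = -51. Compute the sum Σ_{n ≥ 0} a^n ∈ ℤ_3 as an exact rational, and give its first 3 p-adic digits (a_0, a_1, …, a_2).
Σ a^n = 1/(1 − a) = 1/52;  first 3 digits = (1, 1, 1)

v_3(a) = 1 ≥ 1, so the series converges in ℤ_3 to 1/(1 − a) = 1/(1 − (-51)) = 1/52. Expand this rational in ℤ_3: compute digits iteratively via d_i = x_i mod 3, x_{i+1} = (x_i − d_i)/3. The first 3 digits are (1, 1, 1).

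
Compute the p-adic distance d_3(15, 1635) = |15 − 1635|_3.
d_3(15, 1635) = 1/81

Step 1 — x − y = 15 − 1635 = -1620. Step 2 — v_3(-1620) = 4 (factor: -1620 = −(3^4 · 20); the sign does not affect v_p). Step 3 — |x − y|_3 = 3^{-4} = 1/81.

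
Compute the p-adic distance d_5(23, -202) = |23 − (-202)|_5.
d_5(23, -202) = 1/25

Step 1 — x − y = 23 − (-202) = 225. Step 2 — v_5(225) = 2 (factor: 225 = (5^2 · 9); the sign does not affect v_p). Step 3 — |x − y|_5 = 5^{-2} = 1/25.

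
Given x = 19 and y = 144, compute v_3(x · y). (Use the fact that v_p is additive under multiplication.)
v_3(2736) = 2

v_p(x) = 0 (factor: 19 = 3^0 · 19); v_p(y) = 2 (factor: 144 = 3^2 · 16). Additivity: v_p(xy) = v_p(x) + v_p(y) = 0 + 2 = 2. (Direct check: xy = 2736 = 3^2 · (304).)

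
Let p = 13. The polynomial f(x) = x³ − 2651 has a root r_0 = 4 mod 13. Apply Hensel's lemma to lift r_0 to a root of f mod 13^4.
r_3 = 25510 (mod 28561)

Hensel: r_{i+1} = r_i − f(r_i)/f′(r_i) mod 13^{i+2}, where f′(x) = 3x². Iterate:
  r_0 = 4 (mod 13)
  r_1 = 160 (mod 169)
  r_2 = 1343 (mod 2197)
  r_3 = 25510 (mod 28561)
Final: r = 25510 with f(r) ≡ 0 mod 13^4.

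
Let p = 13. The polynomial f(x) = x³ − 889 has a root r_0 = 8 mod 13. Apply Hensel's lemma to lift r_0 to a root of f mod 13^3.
r_2 = 1854 (mod 2197)

Hensel: r_{i+1} = r_i − f(r_i)/f′(r_i) mod 13^{i+2}, where f′(x) = 3x². Iterate:
  r_0 = 8 (mod 13)
  r_1 = 164 (mod 169)
  r_2 = 1854 (mod 2197)
Final: r = 1854 with f(r) ≡ 0 mod 13^3.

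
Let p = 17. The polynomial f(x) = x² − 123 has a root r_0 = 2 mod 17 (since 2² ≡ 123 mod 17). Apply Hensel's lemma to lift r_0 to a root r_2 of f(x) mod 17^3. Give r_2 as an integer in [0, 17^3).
r_2 = 3572 (mod 4913)

Hensel's recurrence: r_{i+1} = r_i − f(r_i)·(f′(r_i))^{-1} mod 17^{i+2}, with f′(x) = 2x. Iterate:
  r_0 = 2 (mod 17)
  r_1 = 104 (mod 289)
  r_2 = 3572 (mod 4913)
Final: r_2 = 3572, and one checks f(r_2) ≡ 0 mod 17^3.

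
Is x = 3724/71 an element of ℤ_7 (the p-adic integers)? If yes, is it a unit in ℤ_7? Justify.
x ∈ ℤ_7 but not a unit; v_7(x) = 2 > 0

ℤ_7 = {x ∈ ℚ_7 : v_7(x) ≥ 0} and ℤ_7^× = {x ∈ ℤ_7 : v_7(x) = 0}. Here v_7(3724/71) = v_7(num) − v_7(den) = 2; compare against these criteria.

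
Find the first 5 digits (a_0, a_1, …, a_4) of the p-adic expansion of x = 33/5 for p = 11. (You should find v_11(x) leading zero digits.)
(a_0, …, a_4) = (0, 5, 4, 4, 4)

v_11(33/5) = 1, so a_0 = ... = a_0 = 0. Factor out: x = 11^1 · u with u = 3/5 a unit in ℤ_11. Expand u iteratively via a_{v+i} = u_i mod 11, u_{i+1} = (u_i − a_{v+i})/11:
  u_0 = 3/5;  a_1 = 5;  u_1 = (u_0 − 5)/11 = -2/5
  u_1 = -2/5;  a_2 = 4;  u_2 = (u_1 − 4)/11 = -2/5
  u_2 = -2/5;  a_3 = 4;  u_3 = (u_2 − 4)/11 = -2/5
  u_3 = -2/5;  a_4 = 4;  u_4 = (u_3 − 4)/11 = -2/5
Digits: (0, 5, 4, 4, 4).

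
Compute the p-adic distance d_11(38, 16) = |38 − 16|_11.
d_11(38, 16) = 1/11

Step 1 — x − y = 38 − 16 = 22. Step 2 — v_11(22) = 1 (factor: 22 = (11^1 · 2); the sign does not affect v_p). Step 3 — |x − y|_11 = 11^{-1} = 1/11.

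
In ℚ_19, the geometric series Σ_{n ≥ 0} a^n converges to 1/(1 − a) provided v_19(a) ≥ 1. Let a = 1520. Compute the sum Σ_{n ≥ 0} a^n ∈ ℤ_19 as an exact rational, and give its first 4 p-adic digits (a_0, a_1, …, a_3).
Σ a^n = 1/(1 − a) = -1/1519;  first 4 digits = (1, 4, 1, 2)

v_19(a) = 1 ≥ 1, so the series converges in ℤ_19 to 1/(1 − a) = 1/(1 − 1520) = -1/1519. Expand this rational in ℤ_19: compute digits iteratively via d_i = x_i mod 19, x_{i+1} = (x_i − d_i)/19. The first 4 digits are (1, 4, 1, 2).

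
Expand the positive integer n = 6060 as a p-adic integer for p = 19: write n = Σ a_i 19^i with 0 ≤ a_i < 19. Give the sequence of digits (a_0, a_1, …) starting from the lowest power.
(a_0, a_1, …) = (18, 14, 16)

Repeated division by 19 gives the digits low-to-high: 6060 = 18 + 14·19^1 + 16·19^2. Digit sequence: (18, 14, 16).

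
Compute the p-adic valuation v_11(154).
v_11(154) = 1

v_11(n) is the largest exponent k such that 11^k divides n. Factor out: 154 = 11^1 · 14. (Sign doesn't affect v_p.) So v_11(154) = 1.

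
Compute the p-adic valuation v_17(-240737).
v_17(-240737) = 3

v_17(n) is the largest exponent k such that 17^k divides n. Factor out: -240737 = -17^3 · 49. (Sign doesn't affect v_p.) So v_17(-240737) = 3.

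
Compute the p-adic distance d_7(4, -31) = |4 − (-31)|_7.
d_7(4, -31) = 1/7

Step 1 — x − y = 4 − (-31) = 35. Step 2 — v_7(35) = 1 (factor: 35 = (7^1 · 5); the sign does not affect v_p). Step 3 — |x − y|_7 = 7^{-1} = 1/7.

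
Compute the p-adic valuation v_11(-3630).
v_11(-3630) = 2

v_11(n) is the largest exponent k such that 11^k divides n. Factor out: -3630 = -11^2 · 30. (Sign doesn't affect v_p.) So v_11(-3630) = 2.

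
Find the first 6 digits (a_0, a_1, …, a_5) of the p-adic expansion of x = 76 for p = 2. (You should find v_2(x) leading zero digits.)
(a_0, …, a_5) = (0, 0, 1, 1, 0, 0)

v_2(76) = 2, so a_0 = ... = a_1 = 0. Factor out: x = 2^2 · u with u = 19 a unit in ℤ_2. Expand u iteratively via a_{v+i} = u_i mod 2, u_{i+1} = (u_i − a_{v+i})/2:
  u_0 = 19;  a_2 = 1;  u_1 = (u_0 − 1)/2 = 9
  u_1 = 9;  a_3 = 1;  u_2 = (u_1 − 1)/2 = 4
  u_2 = 4;  a_4 = 0;  u_3 = (u_2 − 0)/2 = 2
  u_3 = 2;  a_5 = 0;  u_4 = (u_3 − 0)/2 = 1
Digits: (0, 0, 1, 1, 0, 0).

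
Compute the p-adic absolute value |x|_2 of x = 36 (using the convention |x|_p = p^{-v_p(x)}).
|36|_2 = 1/4

Step 1 — compute v_2(x) by factoring powers of 2 out of the numerator and denominator: v_2(36) = 2. Step 2 — apply |x|_p = p^{-v_p(x)} = 2^{-2} = 1/4.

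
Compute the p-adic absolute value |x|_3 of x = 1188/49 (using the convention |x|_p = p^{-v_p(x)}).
|1188/49|_3 = 1/27

Step 1 — compute v_3(x) by factoring powers of 3 out of the numerator and denominator: v_3(1188/49) = 3. Step 2 — apply |x|_p = p^{-v_p(x)} = 3^{-3} = 1/27.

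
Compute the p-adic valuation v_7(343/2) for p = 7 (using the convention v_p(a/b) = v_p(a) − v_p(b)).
v_7(343/2) = 3

Factor powers of 7 from the numerator and denominator of the reduced fraction: 343 = 7^3 · 1 and 2 = 7^0 · 2. Apply v_p(a/b) = v_p(a) − v_p(b): v_7(343/2) = 3 − 0 = 3.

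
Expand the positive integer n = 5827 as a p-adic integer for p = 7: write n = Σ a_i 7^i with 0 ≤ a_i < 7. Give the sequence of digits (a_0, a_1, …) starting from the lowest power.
(a_0, a_1, …) = (3, 6, 6, 2, 2)

Repeated division by 7 gives the digits low-to-high: 5827 = 3 + 6·7^1 + 6·7^2 + 2·7^3 + 2·7^4. Digit sequence: (3, 6, 6, 2, 2).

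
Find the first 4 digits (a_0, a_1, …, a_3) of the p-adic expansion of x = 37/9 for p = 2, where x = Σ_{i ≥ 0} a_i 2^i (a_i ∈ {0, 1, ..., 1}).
(a_0, …, a_3) = (1, 0, 1, 1)

v_2(37/9) = 0 (numerator and denominator both coprime to 2), so x ∈ ℤ_2^×. Compute digits iteratively via a_i = x_i mod 2, x_{i+1} = (x_i − a_i)/2, with x_0 = x:
  x_0 = 37/9;  a_0 = 1;  x_1 = (x_0 − 1)/2 = 14/9
  x_1 = 14/9;  a_1 = 0;  x_2 = (x_1 − 0)/2 = 7/9
  x_2 = 7/9;  a_2 = 1;  x_3 = (x_2 − 1)/2 = -1/9
  x_3 = -1/9;  a_3 = 1;  x_4 = (x_3 − 1)/2 = -5/9
Digits: (1, 0, 1, 1).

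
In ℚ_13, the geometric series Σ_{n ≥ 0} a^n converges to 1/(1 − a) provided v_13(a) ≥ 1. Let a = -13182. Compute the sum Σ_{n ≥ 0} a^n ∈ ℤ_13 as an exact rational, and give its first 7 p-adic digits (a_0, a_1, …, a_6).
Σ a^n = 1/(1 − a) = 1/13183;  first 7 digits = (1, 0, 0, 7, 12, 12, 9)

v_13(a) = 3 ≥ 1, so the series converges in ℤ_13 to 1/(1 − a) = 1/(1 − (-13182)) = 1/13183. Expand this rational in ℤ_13: compute digits iteratively via d_i = x_i mod 13, x_{i+1} = (x_i − d_i)/13. The first 7 digits are (1, 0, 0, 7, 12, 12, 9).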